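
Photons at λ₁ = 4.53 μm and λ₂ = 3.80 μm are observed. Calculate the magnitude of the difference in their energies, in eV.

0.0526 eV

Using E = hc/λ: E₁ = 4.385e-20 J, E₂ = 5.227e-20 J.
|ΔE| = |4.385e-20 − 5.227e-20| = 8.42e-21 J = 0.0526 eV.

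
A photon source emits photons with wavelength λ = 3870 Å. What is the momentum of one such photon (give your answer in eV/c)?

3.20 eV/c

Take h = 6.62607015 × 10^-34 J·s, c = 2.99792458 × 10^8 m/s, 1 eV = 1.602176634 × 10^-19 J.
In SI units: λ = 3870 Å = 3.87 × 10^-7 m.
Since p = h/λ for a photon, p = 1.712 × 10^-27 kg·m/s.
Converting to eV/c: p = 3.204 eV/c ≈ 3.20 eV/c.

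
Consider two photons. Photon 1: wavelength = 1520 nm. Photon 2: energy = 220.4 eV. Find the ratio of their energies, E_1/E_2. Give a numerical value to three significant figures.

3.70 × 10^-3

E_1 = 1.307 × 10^-19 J (from wavelength = 1520 nm, via E = hc/λ).
E_2 = 3.531 × 10^-17 J (from energy = 220.4 eV, via E given directly).
Ratio = 1.307 × 10^-19 / 3.531 × 10^-17 = 3.70 × 10^-3.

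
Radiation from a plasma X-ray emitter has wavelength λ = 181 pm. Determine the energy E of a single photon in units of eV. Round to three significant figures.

Use h = 6.62607015 × 10^-34 J·s, c = 2.99792458 × 10^8 m/s, 1 eV = 1.602176634 × 10^-19 J.
In SI units: λ = 181 pm = 1.81 × 10^-10 m.
The photon relation is E = hc/λ, giving E = 1.097 × 10^-15 J.
Converting to eV: E = 6850 eV ≈ 6850 eV.

6850 eV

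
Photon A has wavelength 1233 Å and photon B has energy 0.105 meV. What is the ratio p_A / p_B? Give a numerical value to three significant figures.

p_A = 5.374e-27 kg·m/s (from wavelength = 1233 Å, via p = h/λ).
p_B = 5.612e-32 kg·m/s (from energy = 0.105 meV, via p = E/c).
Ratio = 5.374e-27 / 5.612e-32 = 9.58e4.

9.58e4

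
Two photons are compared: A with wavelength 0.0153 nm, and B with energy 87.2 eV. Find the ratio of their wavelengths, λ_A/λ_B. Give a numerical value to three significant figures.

λ_A = 1.530 × 10^-11 m (from wavelength = 0.0153 nm, via λ given directly).
λ_B = 1.422 × 10^-8 m (from energy = 87.2 eV, via λ = hc/E).
Ratio = 1.530 × 10^-11 / 1.422 × 10^-8 = 1.08 × 10^-3.

1.08 × 10^-3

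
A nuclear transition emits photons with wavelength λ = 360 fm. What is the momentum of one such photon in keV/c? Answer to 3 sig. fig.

In SI units: λ = 360 fm = 3.60 × 10^-13 m.
For a photon p = h/λ, so p = 1.841 × 10^-21 kg·m/s.
Converting to keV/c: p = 3444 keV/c ≈ 3440 keV/c.

3440 keV/c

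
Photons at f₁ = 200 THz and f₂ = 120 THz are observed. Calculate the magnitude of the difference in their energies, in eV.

0.331 eV

Using E = hf: E₁ = 1.325 × 10^-19 J, E₂ = 7.951 × 10^-20 J.
|ΔE| = |1.325 × 10^-19 − 7.951 × 10^-20| = 5.30 × 10^-20 J = 0.331 eV.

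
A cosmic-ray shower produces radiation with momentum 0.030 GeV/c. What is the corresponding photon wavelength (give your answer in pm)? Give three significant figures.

0.0413 pm

First convert: p = 0.030 GeV/c = 1.6033 × 10^-20 kg·m/s.
For a photon λ = h/p, so λ = 4.133 × 10^-14 m.
Converting to pm: λ = 0.04133 pm ≈ 0.0413 pm.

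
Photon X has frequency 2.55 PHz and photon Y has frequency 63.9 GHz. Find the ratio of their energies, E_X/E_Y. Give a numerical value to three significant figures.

E_X = 1.690 × 10^-18 J (from frequency = 2.55 PHz, via E = hf).
E_Y = 4.234 × 10^-23 J (from frequency = 63.9 GHz, via E = hf).
Ratio = 1.690 × 10^-18 / 4.234 × 10^-23 = 3.99 × 10^4.

3.99 × 10^4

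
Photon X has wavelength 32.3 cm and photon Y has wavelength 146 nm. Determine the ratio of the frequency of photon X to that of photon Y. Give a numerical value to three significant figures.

f_X = 9.282 × 10^8 Hz (from wavelength = 32.3 cm, via f = c/λ).
f_Y = 2.053 × 10^15 Hz (from wavelength = 146 nm, via f = c/λ).
Ratio = 9.282 × 10^8 / 2.053 × 10^15 = 4.52 × 10^-7.

4.52 × 10^-7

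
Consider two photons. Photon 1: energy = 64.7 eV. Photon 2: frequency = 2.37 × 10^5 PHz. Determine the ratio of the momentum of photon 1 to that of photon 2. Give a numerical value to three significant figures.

p_1 = 3.458 × 10^-26 kg·m/s (from energy = 64.7 eV, via p = E/c).
p_2 = 5.238 × 10^-22 kg·m/s (from frequency = 2.37 × 10^5 PHz, via p = hf/c).
Ratio = 3.458 × 10^-26 / 5.238 × 10^-22 = 6.60 × 10^-5.

6.60 × 10^-5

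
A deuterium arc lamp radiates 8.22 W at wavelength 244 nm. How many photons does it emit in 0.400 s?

4.04 × 10^18 photons

Total energy: E_total = P·t = 8.22 × 0.400 = 3.288 J.
Per-photon energy: E = 8.141 × 10^-19 J.
N = E_total / E_photon = 4.04 × 10^18.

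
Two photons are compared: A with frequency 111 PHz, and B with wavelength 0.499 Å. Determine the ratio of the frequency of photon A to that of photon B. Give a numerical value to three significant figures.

f_A = 1.110 × 10^17 Hz (from frequency = 111 PHz, via f given directly).
f_B = 6.008 × 10^18 Hz (from wavelength = 0.499 Å, via f = c/λ).
Ratio = 1.110 × 10^17 / 6.008 × 10^18 = 0.0185.

0.0185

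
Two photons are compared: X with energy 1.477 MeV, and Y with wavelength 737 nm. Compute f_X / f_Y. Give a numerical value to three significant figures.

8.78e5

f_X = 3.571e20 Hz (from energy = 1.477 MeV, via f = E/h).
f_Y = 4.068e14 Hz (from wavelength = 737 nm, via f = c/λ).
Ratio = 3.571e20 / 4.068e14 = 8.78e5.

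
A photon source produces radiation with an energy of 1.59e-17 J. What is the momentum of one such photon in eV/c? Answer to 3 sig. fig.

The photon relation is p = E/c, giving p = 5.304e-26 kg·m/s.
Converting to eV/c: p = 99.24 eV/c ≈ 99.2 eV/c.

99.2 eV/c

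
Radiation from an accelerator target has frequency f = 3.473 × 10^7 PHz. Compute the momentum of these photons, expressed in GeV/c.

0.144 GeV/c

Use h = 6.62607015 × 10^-34 J·s, c = 2.99792458 × 10^8 m/s, 1 eV = 1.602176634 × 10^-19 J.
In SI units: f = 3.473 × 10^7 PHz = 3.473 × 10^22 Hz.
The photon relation is p = hf/c, giving p = 7.676 × 10^-20 kg·m/s.
Converting to GeV/c: p = 0.1436 GeV/c ≈ 0.144 GeV/c.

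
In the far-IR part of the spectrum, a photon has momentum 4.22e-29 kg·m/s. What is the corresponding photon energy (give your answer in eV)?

Use c = 2.99792458e8 m/s, 1 eV = 1.602176634e-19 J.
Since E = pc for a photon, E = 1.265e-20 J.
Converting to eV: E = 0.07896 eV ≈ 0.0790 eV.

0.0790 eV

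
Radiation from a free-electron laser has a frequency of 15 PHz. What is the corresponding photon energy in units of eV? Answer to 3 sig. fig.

Take h = 6.62607015e-34 J·s, 1 eV = 1.602176634e-19 J.
Convert to SI: f = 15 PHz = 1.5e16 Hz.
Since E = hf for a photon, E = 9.939e-18 J.
Converting to eV: E = 62.04 eV ≈ 62.0 eV.

62.0 eV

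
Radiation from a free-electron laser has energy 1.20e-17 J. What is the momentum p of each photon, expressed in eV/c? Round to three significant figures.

74.9 eV/c

Take c = 2.99792458e8 m/s, 1 eV = 1.602176634e-19 J.
Apply p = E/c: p = 4.003e-26 kg·m/s.
Converting to eV/c: p = 74.90 eV/c ≈ 74.9 eV/c.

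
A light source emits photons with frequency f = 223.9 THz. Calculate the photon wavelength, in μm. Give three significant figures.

1.34 μm

(c = 2.99792458 × 10^8 m/s.)
First convert: f = 223.9 THz = 2.239 × 10^14 Hz.
For a photon λ = c/f, so λ = 1.339 × 10^-6 m.
Converting to μm: λ = 1.339 μm ≈ 1.34 μm.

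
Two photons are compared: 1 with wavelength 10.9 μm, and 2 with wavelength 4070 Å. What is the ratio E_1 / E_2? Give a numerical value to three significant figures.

E_1 = 1.822e-20 J (from wavelength = 10.9 μm, via E = hc/λ).
E_2 = 4.881e-19 J (from wavelength = 4070 Å, via E = hc/λ).
Ratio = 1.822e-20 / 4.881e-19 = 0.0373.

0.0373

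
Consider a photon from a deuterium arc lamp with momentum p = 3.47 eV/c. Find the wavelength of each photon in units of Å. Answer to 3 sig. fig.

Take h = 6.62607015e-34 J·s, c = 2.99792458e8 m/s, 1 eV = 1.602176634e-19 J.
Convert to SI: p = 3.47 eV/c = 1.8545e-27 kg·m/s.
Apply λ = h/p: λ = 3.573e-7 m.
Converting to Å: λ = 3573 Å ≈ 3570 Å.

3570 Å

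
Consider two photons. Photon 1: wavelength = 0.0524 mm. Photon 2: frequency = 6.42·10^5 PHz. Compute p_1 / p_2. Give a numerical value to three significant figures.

8.91·10^-9

p_1 = 1.265·10^-29 kg·m/s (from wavelength = 0.0524 mm, via p = h/λ).
p_2 = 1.419·10^-21 kg·m/s (from frequency = 6.42·10^5 PHz, via p = hf/c).
Ratio = 1.265·10^-29 / 1.419·10^-21 = 8.91·10^-9.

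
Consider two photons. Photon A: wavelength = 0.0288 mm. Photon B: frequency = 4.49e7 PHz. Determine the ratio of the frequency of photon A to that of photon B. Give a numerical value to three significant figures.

f_A = 1.041e13 Hz (from wavelength = 0.0288 mm, via f = c/λ).
f_B = 4.490e22 Hz (from frequency = 4.49e7 PHz, via f given directly).
Ratio = 1.041e13 / 4.490e22 = 2.32e-10.

2.32e-10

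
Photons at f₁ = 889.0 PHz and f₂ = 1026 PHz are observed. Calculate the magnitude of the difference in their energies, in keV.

Using E = hf: E₁ = 5.8906e-16 J, E₂ = 6.7983e-16 J.
|ΔE| = |5.8906e-16 − 6.7983e-16| = 9.08e-17 J = 0.567 keV.

0.567 keV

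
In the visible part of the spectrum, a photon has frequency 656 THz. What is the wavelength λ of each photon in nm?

(c = 2.99792458 × 10^8 m/s.)
First convert: f = 656 THz = 6.56 × 10^14 Hz.
For a photon λ = c/f, so λ = 4.570 × 10^-7 m.
Converting to nm: λ = 457.0 nm ≈ 457 nm.

457 nm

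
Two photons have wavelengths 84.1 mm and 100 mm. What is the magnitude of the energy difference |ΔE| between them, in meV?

2.34 × 10^-3 meV

Using E = hc/λ: E₁ = 2.362 × 10^-24 J, E₂ = 1.986 × 10^-24 J.
|ΔE| = |2.362 × 10^-24 − 1.986 × 10^-24| = 3.76 × 10^-25 J = 2.34 × 10^-3 meV.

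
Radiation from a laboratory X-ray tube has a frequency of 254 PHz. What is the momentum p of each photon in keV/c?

(h = 6.62607015·10^-34 J·s, c = 2.99792458·10^8 m/s, 1 eV = 1.602176634·10^-19 J.)
First convert: f = 254 PHz = 2.54·10^17 Hz.
For a photon p = hf/c, so p = 5.614·10^-25 kg·m/s.
Converting to keV/c: p = 1.050 keV/c ≈ 1.05 keV/c.

1.05 keV/c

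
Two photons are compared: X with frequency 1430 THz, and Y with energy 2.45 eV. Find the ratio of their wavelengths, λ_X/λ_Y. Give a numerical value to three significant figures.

0.414

λ_X = 2.096 × 10^-7 m (from frequency = 1430 THz, via λ = c/f).
λ_Y = 5.061 × 10^-7 m (from energy = 2.45 eV, via λ = hc/E).
Ratio = 2.096 × 10^-7 / 5.061 × 10^-7 = 0.414.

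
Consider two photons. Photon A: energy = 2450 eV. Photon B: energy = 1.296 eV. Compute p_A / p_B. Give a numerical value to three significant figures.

1890

p_A = 1.309 × 10^-24 kg·m/s (from energy = 2450 eV, via p = E/c).
p_B = 6.926 × 10^-28 kg·m/s (from energy = 1.296 eV, via p = E/c).
Ratio = 1.309 × 10^-24 / 6.926 × 10^-28 = 1890.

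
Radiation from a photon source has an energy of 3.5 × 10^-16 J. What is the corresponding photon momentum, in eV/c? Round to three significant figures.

2180 eV/c

Use c = 2.99792458 × 10^8 m/s, 1 eV = 1.602176634 × 10^-19 J.
The photon relation is p = E/c, giving p = 1.167 × 10^-24 kg·m/s.
Converting to eV/c: p = 2185 eV/c ≈ 2180 eV/c.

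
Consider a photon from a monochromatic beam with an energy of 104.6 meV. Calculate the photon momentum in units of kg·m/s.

5.59 × 10^-29 kg·m/s

Take c = 2.99792458 × 10^8 m/s, 1 eV = 1.602176634 × 10^-19 J.
In SI units: E = 104.6 meV = 1.6759 × 10^-20 J.
Since p = E/c for a photon, p = 5.590 × 10^-29 kg·m/s.
So p ≈ 5.59 × 10^-29 kg·m/s.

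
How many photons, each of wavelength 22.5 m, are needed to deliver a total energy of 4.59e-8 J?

5.20e18 photons

Per-photon energy: E = 8.829e-27 J (from wavelength = 22.5 m).
N = E_total / E_photon = 4.59e-8 J / 8.829e-27 J = 5.20e18.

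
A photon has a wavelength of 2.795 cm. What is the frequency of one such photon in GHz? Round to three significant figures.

First convert: λ = 2.795 cm = 0.02795 m.
Apply f = c/λ: f = 1.073e10 Hz.
Converting to GHz: f = 10.73 GHz ≈ 10.7 GHz.

10.7 GHz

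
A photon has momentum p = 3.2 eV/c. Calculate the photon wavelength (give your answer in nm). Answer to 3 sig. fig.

Take h = 6.62607015 × 10^-34 J·s, c = 2.99792458 × 10^8 m/s, 1 eV = 1.602176634 × 10^-19 J.
Convert to SI: p = 3.2 eV/c = 1.7102 × 10^-27 kg·m/s.
Since λ = h/p for a photon, λ = 3.875 × 10^-7 m.
Converting to nm: λ = 387.5 nm ≈ 387 nm.

387 nm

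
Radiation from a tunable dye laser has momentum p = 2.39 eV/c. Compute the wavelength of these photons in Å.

(h = 6.62607015e-34 J·s, c = 2.99792458e8 m/s, 1 eV = 1.602176634e-19 J.)
First convert: p = 2.39 eV/c = 1.2773e-27 kg·m/s.
The photon relation is λ = h/p, giving λ = 5.188e-7 m.
Converting to Å: λ = 5188 Å ≈ 5190 Å.

5190 Å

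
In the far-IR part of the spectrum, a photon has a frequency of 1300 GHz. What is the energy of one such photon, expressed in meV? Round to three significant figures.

5.38 meV

In SI units: f = 1300 GHz = 1.3e12 Hz.
Since E = hf for a photon, E = 8.614e-22 J.
Converting to meV: E = 5.376 meV ≈ 5.38 meV.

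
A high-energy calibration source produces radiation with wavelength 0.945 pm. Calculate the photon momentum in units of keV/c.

1310 keV/c

(h = 6.62607015 × 10^-34 J·s, c = 2.99792458 × 10^8 m/s, 1 eV = 1.602176634 × 10^-19 J.)
First convert: λ = 0.945 pm = 9.45 × 10^-13 m.
Since p = h/λ for a photon, p = 7.012 × 10^-22 kg·m/s.
Converting to keV/c: p = 1312 keV/c ≈ 1310 keV/c.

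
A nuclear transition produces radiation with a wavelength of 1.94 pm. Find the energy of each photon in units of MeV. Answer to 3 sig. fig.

0.639 MeV

In SI units: λ = 1.94 pm = 1.94 × 10^-12 m.
The photon relation is E = hc/λ, giving E = 1.024 × 10^-13 J.
Converting to MeV: E = 0.6391 MeV ≈ 0.639 MeV.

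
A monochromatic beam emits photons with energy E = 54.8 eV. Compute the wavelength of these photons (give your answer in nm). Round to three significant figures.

22.6 nm

Take h = 6.62607015e-34 J·s, c = 2.99792458e8 m/s, 1 eV = 1.602176634e-19 J.
First convert: E = 54.8 eV = 8.7799e-18 J.
The photon relation is λ = hc/E, giving λ = 2.262e-8 m.
Converting to nm: λ = 22.62 nm ≈ 22.6 nm.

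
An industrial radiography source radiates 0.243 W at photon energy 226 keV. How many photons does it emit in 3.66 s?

2.46 × 10^13 photons

Total energy: E_total = P·t = 0.243 × 3.66 = 0.8894 J.
Per-photon energy: E = 3.621 × 10^-14 J.
N = E_total / E_photon = 2.46 × 10^13.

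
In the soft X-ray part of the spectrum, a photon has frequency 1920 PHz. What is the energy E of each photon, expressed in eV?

7940 eV

Use h = 6.62607015 × 10^-34 J·s, 1 eV = 1.602176634 × 10^-19 J.
In SI units: f = 1920 PHz = 1.92 × 10^18 Hz.
The photon relation is E = hf, giving E = 1.272 × 10^-15 J.
Converting to eV: E = 7940 eV ≈ 7940 eV.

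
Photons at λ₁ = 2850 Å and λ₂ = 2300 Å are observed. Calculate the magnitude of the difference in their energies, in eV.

Using E = hc/λ: E₁ = 6.970e-19 J, E₂ = 8.637e-19 J.
|ΔE| = |6.970e-19 − 8.637e-19| = 1.67e-19 J = 1.04 eV.

1.04 eV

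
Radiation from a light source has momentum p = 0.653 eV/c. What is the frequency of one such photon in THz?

158 THz

Take h = 6.62607015e-34 J·s, c = 2.99792458e8 m/s, 1 eV = 1.602176634e-19 J.
In SI units: p = 0.653 eV/c = 3.4898e-28 kg·m/s.
Since f = pc/h for a photon, f = 1.579e14 Hz.
Converting to THz: f = 157.9 THz ≈ 158 THz.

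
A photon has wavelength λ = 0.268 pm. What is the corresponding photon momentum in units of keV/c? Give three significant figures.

Take h = 6.62607015 × 10^-34 J·s, c = 2.99792458 × 10^8 m/s, 1 eV = 1.602176634 × 10^-19 J.
In SI units: λ = 0.268 pm = 2.68 × 10^-13 m.
For a photon p = h/λ, so p = 2.472 × 10^-21 kg·m/s.
Converting to keV/c: p = 4626 keV/c ≈ 4630 keV/c.

4630 keV/c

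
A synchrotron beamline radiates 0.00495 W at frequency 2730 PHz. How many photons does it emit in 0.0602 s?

Total energy: E_total = P·t = 0.00495 × 0.0602 = 2.980e-4 J.
Per-photon energy: E = 1.809e-15 J.
N = E_total / E_photon = 1.65e11.

1.65e11 photons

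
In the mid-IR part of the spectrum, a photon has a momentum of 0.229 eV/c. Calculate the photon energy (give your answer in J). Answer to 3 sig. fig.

Take c = 2.99792458 × 10^8 m/s, 1 eV = 1.602176634 × 10^-19 J.
First convert: p = 0.229 eV/c = 1.2238 × 10^-28 kg·m/s.
Since E = pc for a photon, E = 3.669 × 10^-20 J.
So E ≈ 3.67 × 10^-20 J.

3.67 × 10^-20 J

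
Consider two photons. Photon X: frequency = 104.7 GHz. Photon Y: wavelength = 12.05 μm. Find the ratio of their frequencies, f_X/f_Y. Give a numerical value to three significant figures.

4.21e-3

f_X = 1.047e11 Hz (from frequency = 104.7 GHz, via f given directly).
f_Y = 2.488e13 Hz (from wavelength = 12.05 μm, via f = c/λ).
Ratio = 1.047e11 / 2.488e13 = 4.21e-3.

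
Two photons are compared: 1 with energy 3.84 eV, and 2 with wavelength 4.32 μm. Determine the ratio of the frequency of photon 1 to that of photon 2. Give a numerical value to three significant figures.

13.4

f_1 = 9.285e14 Hz (from energy = 3.84 eV, via f = E/h).
f_2 = 6.940e13 Hz (from wavelength = 4.32 μm, via f = c/λ).
Ratio = 9.285e14 / 6.940e13 = 13.4.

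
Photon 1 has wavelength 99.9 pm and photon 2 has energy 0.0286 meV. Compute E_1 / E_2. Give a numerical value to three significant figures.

E_1 = 1.988·10^-15 J (from wavelength = 99.9 pm, via E = hc/λ).
E_2 = 4.582·10^-24 J (from energy = 0.0286 meV, via E given directly).
Ratio = 1.988·10^-15 / 4.582·10^-24 = 4.34·10^8.

4.34·10^8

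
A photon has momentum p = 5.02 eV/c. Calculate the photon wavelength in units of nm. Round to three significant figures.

247 nm

In SI units: p = 5.02 eV/c = 2.6828 × 10^-27 kg·m/s.
Since λ = h/p for a photon, λ = 2.470 × 10^-7 m.
Converting to nm: λ = 247.0 nm ≈ 247 nm.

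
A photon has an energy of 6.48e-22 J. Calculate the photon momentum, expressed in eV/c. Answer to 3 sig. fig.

4.04e-3 eV/c

Since p = E/c for a photon, p = 2.161e-30 kg·m/s.
Converting to eV/c: p = 0.004044 eV/c ≈ 4.04e-3 eV/c.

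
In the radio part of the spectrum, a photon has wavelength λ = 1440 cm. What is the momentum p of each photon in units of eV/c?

(h = 6.62607015e-34 J·s, c = 2.99792458e8 m/s, 1 eV = 1.602176634e-19 J.)
Convert to SI: λ = 1440 cm = 14.4 m.
The photon relation is p = h/λ, giving p = 4.601e-35 kg·m/s.
Converting to eV/c: p = 8.610e-8 eV/c ≈ 8.61e-8 eV/c.

8.61e-8 eV/c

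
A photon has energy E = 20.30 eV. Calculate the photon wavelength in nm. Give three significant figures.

61.1 nm

First convert: E = 20.30 eV = 3.2524e-18 J.
Apply λ = hc/E: λ = 6.108e-8 m.
Converting to nm: λ = 61.08 nm ≈ 61.1 nm.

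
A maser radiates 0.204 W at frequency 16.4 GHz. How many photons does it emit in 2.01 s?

Total energy: E_total = P·t = 0.204 × 2.01 = 0.4100 J.
Per-photon energy: E = 1.087e-23 J.
N = E_total / E_photon = 3.77e22.

3.77e22 photons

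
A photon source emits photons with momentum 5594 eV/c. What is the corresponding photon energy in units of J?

Take c = 2.99792458 × 10^8 m/s, 1 eV = 1.602176634 × 10^-19 J.
Convert to SI: p = 5594 eV/c = 2.9896 × 10^-24 kg·m/s.
Since E = pc for a photon, E = 8.963 × 10^-16 J.
So E ≈ 8.96 × 10^-16 J.

8.96 × 10^-16 J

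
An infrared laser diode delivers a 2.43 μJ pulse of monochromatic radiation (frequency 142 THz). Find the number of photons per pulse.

Per-photon energy: E = 9.409e-20 J (from frequency = 142 THz).
N = E_total / E_photon = 2.43e-6 J / 9.409e-20 J = 2.58e13.

2.58e13 photons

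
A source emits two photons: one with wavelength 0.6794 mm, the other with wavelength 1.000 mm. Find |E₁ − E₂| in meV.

Using E = hc/λ: E₁ = 2.9238 × 10^-22 J, E₂ = 1.9864 × 10^-22 J.
|ΔE| = |2.9238 × 10^-22 − 1.9864 × 10^-22| = 9.37 × 10^-23 J = 0.585 meV.

0.585 meV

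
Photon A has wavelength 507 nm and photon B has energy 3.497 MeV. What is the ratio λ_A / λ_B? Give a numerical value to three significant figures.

1.43·10^6

λ_A = 5.070·10^-7 m (from wavelength = 507 nm, via λ given directly).
λ_B = 3.545·10^-13 m (from energy = 3.497 MeV, via λ = hc/E).
Ratio = 5.070·10^-7 / 3.545·10^-13 = 1.43·10^6.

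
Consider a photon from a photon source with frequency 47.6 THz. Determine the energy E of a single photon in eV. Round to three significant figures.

0.197 eV

Convert to SI: f = 47.6 THz = 4.76 × 10^13 Hz.
Apply E = hf: E = 3.154 × 10^-20 J.
Converting to eV: E = 0.1969 eV ≈ 0.197 eV.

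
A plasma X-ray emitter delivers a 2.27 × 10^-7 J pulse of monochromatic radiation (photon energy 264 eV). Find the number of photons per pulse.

Per-photon energy: E = 4.230 × 10^-17 J (from energy = 264 eV).
N = E_total / E_photon = 2.27 × 10^-7 J / 4.230 × 10^-17 J = 5.37 × 10^9.

5.37 × 10^9 photons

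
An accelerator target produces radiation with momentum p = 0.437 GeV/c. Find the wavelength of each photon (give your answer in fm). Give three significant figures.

In SI units: p = 0.437 GeV/c = 2.3355 × 10^-19 kg·m/s.
For a photon λ = h/p, so λ = 2.837 × 10^-15 m.
Converting to fm: λ = 2.837 fm ≈ 2.84 fm.

2.84 fm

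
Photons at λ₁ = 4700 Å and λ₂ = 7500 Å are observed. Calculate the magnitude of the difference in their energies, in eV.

0.985 eV

Using E = hc/λ: E₁ = 4.226 × 10^-19 J, E₂ = 2.649 × 10^-19 J.
|ΔE| = |4.226 × 10^-19 − 2.649 × 10^-19| = 1.58 × 10^-19 J = 0.985 eV.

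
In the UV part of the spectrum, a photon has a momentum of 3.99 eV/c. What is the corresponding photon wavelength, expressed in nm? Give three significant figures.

Use h = 6.62607015 × 10^-34 J·s, c = 2.99792458 × 10^8 m/s, 1 eV = 1.602176634 × 10^-19 J.
Convert to SI: p = 3.99 eV/c = 2.1324 × 10^-27 kg·m/s.
Apply λ = h/p: λ = 3.107 × 10^-7 m.
Converting to nm: λ = 310.7 nm ≈ 311 nm.

311 nm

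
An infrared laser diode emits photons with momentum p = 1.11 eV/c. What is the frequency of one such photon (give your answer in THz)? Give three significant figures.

268 THz

Convert to SI: p = 1.11 eV/c = 5.9322 × 10^-28 kg·m/s.
The photon relation is f = pc/h, giving f = 2.684 × 10^14 Hz.
Converting to THz: f = 268.4 THz ≈ 268 THz.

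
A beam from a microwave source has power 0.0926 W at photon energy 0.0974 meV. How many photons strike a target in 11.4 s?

6.76 × 10^22 photons

Total energy: E_total = P·t = 0.0926 × 11.4 = 1.056 J.
Per-photon energy: E = 1.561 × 10^-23 J.
N = E_total / E_photon = 6.76 × 10^22.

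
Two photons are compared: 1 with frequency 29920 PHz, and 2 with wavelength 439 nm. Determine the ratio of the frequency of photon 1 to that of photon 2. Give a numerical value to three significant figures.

4.38e4

f_1 = 2.992e19 Hz (from frequency = 29920 PHz, via f given directly).
f_2 = 6.829e14 Hz (from wavelength = 439 nm, via f = c/λ).
Ratio = 2.992e19 / 6.829e14 = 4.38e4.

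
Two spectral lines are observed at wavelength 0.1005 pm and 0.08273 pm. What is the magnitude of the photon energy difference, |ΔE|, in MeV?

2.65 MeV

Using E = hc/λ: E₁ = 1.9766e-12 J, E₂ = 2.4011e-12 J.
|ΔE| = |1.9766e-12 − 2.4011e-12| = 4.25e-13 J = 2.65 MeV.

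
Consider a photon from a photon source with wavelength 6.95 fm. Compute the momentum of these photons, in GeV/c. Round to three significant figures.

0.178 GeV/c

Take h = 6.62607015e-34 J·s, c = 2.99792458e8 m/s, 1 eV = 1.602176634e-19 J.
In SI units: λ = 6.95 fm = 6.95e-15 m.
For a photon p = h/λ, so p = 9.534e-20 kg·m/s.
Converting to GeV/c: p = 0.1784 GeV/c ≈ 0.178 GeV/c.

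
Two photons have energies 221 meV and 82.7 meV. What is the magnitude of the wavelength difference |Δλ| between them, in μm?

Using λ = hc/E: λ₁ = 5.610 × 10^-6 m, λ₂ = 1.499 × 10^-5 m.
|Δλ| = |5.610 × 10^-6 − 1.499 × 10^-5| = 9.38 × 10^-6 m = 9.38 μm.

9.38 μm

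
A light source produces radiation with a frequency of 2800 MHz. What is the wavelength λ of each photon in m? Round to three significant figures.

0.107 m

Take c = 2.99792458 × 10^8 m/s.
In SI units: f = 2800 MHz = 2.8 × 10^9 Hz.
The photon relation is λ = c/f, giving λ = 0.1071 m.
So λ ≈ 0.107 m.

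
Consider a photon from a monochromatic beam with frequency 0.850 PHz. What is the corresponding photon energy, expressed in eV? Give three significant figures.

3.52 eV

In SI units: f = 0.850 PHz = 8.50e14 Hz.
For a photon E = hf, so E = 5.632e-19 J.
Converting to eV: E = 3.515 eV ≈ 3.52 eV.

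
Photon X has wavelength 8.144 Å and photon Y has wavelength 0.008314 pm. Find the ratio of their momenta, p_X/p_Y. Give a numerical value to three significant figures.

p_X = 8.136·10^-25 kg·m/s (from wavelength = 8.144 Å, via p = h/λ).
p_Y = 7.970·10^-20 kg·m/s (from wavelength = 0.008314 pm, via p = h/λ).
Ratio = 8.136·10^-25 / 7.970·10^-20 = 1.02·10^-5.

1.02·10^-5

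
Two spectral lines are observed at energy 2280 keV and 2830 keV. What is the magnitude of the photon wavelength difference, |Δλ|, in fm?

Using λ = hc/E: λ₁ = 5.438 × 10^-13 m, λ₂ = 4.381 × 10^-13 m.
|Δλ| = |5.438 × 10^-13 − 4.381 × 10^-13| = 1.06 × 10^-13 m = 106 fm.

106 fm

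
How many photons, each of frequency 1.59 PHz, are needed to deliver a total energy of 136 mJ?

1.29 × 10^17 photons

Per-photon energy: E = 1.054 × 10^-18 J (from frequency = 1.59 PHz).
N = E_total / E_photon = 0.136 J / 1.054 × 10^-18 J = 1.29 × 10^17.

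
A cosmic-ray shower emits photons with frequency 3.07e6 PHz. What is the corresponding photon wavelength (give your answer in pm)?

In SI units: f = 3.07e6 PHz = 3.07e21 Hz.
Since λ = c/f for a photon, λ = 9.765e-14 m.
Converting to pm: λ = 0.09765 pm ≈ 0.0977 pm.

0.0977 pm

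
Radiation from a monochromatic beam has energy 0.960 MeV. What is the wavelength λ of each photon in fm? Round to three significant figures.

1290 fm

Take h = 6.62607015e-34 J·s, c = 2.99792458e8 m/s, 1 eV = 1.602176634e-19 J.
First convert: E = 0.960 MeV = 1.5381e-13 J.
The photon relation is λ = hc/E, giving λ = 1.292e-12 m.
Converting to fm: λ = 1292 fm ≈ 1290 fm.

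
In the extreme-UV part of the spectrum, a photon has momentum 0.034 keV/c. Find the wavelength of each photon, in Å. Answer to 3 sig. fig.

365 Å

Use h = 6.62607015e-34 J·s, c = 2.99792458e8 m/s, 1 eV = 1.602176634e-19 J.
Convert to SI: p = 0.034 keV/c = 1.8171e-26 kg·m/s.
Apply λ = h/p: λ = 3.647e-8 m.
Converting to Å: λ = 364.7 Å ≈ 365 Å.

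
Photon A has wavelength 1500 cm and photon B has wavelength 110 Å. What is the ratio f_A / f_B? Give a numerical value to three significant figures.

f_A = 1.999e7 Hz (from wavelength = 1500 cm, via f = c/λ).
f_B = 2.725e16 Hz (from wavelength = 110 Å, via f = c/λ).
Ratio = 1.999e7 / 2.725e16 = 7.33e-10.

7.33e-10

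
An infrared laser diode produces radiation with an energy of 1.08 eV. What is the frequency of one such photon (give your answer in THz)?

Use h = 6.62607015e-34 J·s, 1 eV = 1.602176634e-19 J.
In SI units: E = 1.08 eV = 1.7304e-19 J.
The photon relation is f = E/h, giving f = 2.611e14 Hz.
Converting to THz: f = 261.1 THz ≈ 261 THz.

261 THz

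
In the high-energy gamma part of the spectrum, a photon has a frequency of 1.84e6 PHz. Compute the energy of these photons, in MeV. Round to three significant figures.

Convert to SI: f = 1.84e6 PHz = 1.84e21 Hz.
Apply E = hf: E = 1.219e-12 J.
Converting to MeV: E = 7.610 MeV ≈ 7.61 MeV.

7.61 MeV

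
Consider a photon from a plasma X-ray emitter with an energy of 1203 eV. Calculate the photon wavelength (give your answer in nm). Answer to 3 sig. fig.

1.03 nm

Take h = 6.62607015 × 10^-34 J·s, c = 2.99792458 × 10^8 m/s, 1 eV = 1.602176634 × 10^-19 J.
In SI units: E = 1203 eV = 1.9274 × 10^-16 J.
For a photon λ = hc/E, so λ = 1.031 × 10^-9 m.
Converting to nm: λ = 1.031 nm ≈ 1.03 nm.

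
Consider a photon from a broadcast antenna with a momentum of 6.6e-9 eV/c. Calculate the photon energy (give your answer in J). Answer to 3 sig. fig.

Take c = 2.99792458e8 m/s, 1 eV = 1.602176634e-19 J.
In SI units: p = 6.6e-9 eV/c = 3.5272e-36 kg·m/s.
Apply E = pc: E = 1.057e-27 J.
So E ≈ 1.06e-27 J.

1.06e-27 J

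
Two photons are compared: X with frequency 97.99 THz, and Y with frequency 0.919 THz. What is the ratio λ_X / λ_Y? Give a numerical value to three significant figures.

9.38e-3

λ_X = 3.059e-6 m (from frequency = 97.99 THz, via λ = c/f).
λ_Y = 3.262e-4 m (from frequency = 0.919 THz, via λ = c/f).
Ratio = 3.059e-6 / 3.262e-4 = 9.38e-3.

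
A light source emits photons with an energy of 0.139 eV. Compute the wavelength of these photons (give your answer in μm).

8.92 μm

First convert: E = 0.139 eV = 2.2270 × 10^-20 J.
For a photon λ = hc/E, so λ = 8.920 × 10^-6 m.
Converting to μm: λ = 8.920 μm ≈ 8.92 μm.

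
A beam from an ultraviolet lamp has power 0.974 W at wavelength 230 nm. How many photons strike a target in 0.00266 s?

Total energy: E_total = P·t = 0.974 × 0.00266 = 0.002591 J.
Per-photon energy: E = 8.637·10^-19 J.
N = E_total / E_photon = 3.00·10^15.

3.00·10^15 photons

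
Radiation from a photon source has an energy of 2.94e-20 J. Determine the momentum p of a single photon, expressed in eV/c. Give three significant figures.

Apply p = E/c: p = 9.807e-29 kg·m/s.
Converting to eV/c: p = 0.1835 eV/c ≈ 0.184 eV/c.

0.184 eV/c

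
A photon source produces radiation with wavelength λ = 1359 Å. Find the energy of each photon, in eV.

9.12 eV

Use h = 6.62607015 × 10^-34 J·s, c = 2.99792458 × 10^8 m/s, 1 eV = 1.602176634 × 10^-19 J.
Convert to SI: λ = 1359 Å = 1.359 × 10^-7 m.
For a photon E = hc/λ, so E = 1.462 × 10^-18 J.
Converting to eV: E = 9.123 eV ≈ 9.12 eV.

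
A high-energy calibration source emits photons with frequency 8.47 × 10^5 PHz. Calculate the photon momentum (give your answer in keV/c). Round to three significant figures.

3500 keV/c

In SI units: f = 8.47 × 10^5 PHz = 8.47 × 10^20 Hz.
Apply p = hf/c: p = 1.872 × 10^-21 kg·m/s.
Converting to keV/c: p = 3503 keV/c ≈ 3500 keV/c.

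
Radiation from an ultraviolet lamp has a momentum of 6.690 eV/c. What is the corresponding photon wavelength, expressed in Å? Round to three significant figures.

First convert: p = 6.690 eV/c = 3.5753e-27 kg·m/s.
The photon relation is λ = h/p, giving λ = 1.853e-7 m.
Converting to Å: λ = 1853 Å ≈ 1850 Å.

1850 Å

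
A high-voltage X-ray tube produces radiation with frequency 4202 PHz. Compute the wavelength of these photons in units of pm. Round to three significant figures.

Take c = 2.99792458 × 10^8 m/s.
Convert to SI: f = 4202 PHz = 4.202 × 10^18 Hz.
Apply λ = c/f: λ = 7.135 × 10^-11 m.
Converting to pm: λ = 71.35 pm ≈ 71.3 pm.

71.3 pm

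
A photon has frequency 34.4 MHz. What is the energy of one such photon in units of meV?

1.42e-4 meV

In SI units: f = 34.4 MHz = 3.44e7 Hz.
For a photon E = hf, so E = 2.279e-26 J.
Converting to meV: E = 1.423e-4 meV ≈ 1.42e-4 meV.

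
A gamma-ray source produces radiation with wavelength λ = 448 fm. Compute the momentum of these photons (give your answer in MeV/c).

First convert: λ = 448 fm = 4.48e-13 m.
Apply p = h/λ: p = 1.479e-21 kg·m/s.
Converting to MeV/c: p = 2.768 MeV/c ≈ 2.77 MeV/c.

2.77 MeV/c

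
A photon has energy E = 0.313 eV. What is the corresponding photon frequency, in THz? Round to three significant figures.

Take h = 6.62607015e-34 J·s, 1 eV = 1.602176634e-19 J.
In SI units: E = 0.313 eV = 5.0148e-20 J.
Since f = E/h for a photon, f = 7.568e13 Hz.
Converting to THz: f = 75.68 THz ≈ 75.7 THz.

75.7 THz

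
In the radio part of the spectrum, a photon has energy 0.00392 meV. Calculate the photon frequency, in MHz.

948 MHz

Convert to SI: E = 0.00392 meV = 6.2805e-25 J.
Since f = E/h for a photon, f = 9.479e8 Hz.
Converting to MHz: f = 947.9 MHz ≈ 948 MHz.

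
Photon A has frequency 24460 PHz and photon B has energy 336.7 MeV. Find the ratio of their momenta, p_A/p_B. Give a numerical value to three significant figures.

p_A = 5.406·10^-23 kg·m/s (from frequency = 24460 PHz, via p = hf/c).
p_B = 1.799·10^-19 kg·m/s (from energy = 336.7 MeV, via p = E/c).
Ratio = 5.406·10^-23 / 1.799·10^-19 = 3.00·10^-4.

3.00·10^-4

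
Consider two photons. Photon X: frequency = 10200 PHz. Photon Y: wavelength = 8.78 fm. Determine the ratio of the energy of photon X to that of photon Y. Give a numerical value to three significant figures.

E_X = 6.759 × 10^-15 J (from frequency = 10200 PHz, via E = hf).
E_Y = 2.262 × 10^-11 J (from wavelength = 8.78 fm, via E = hc/λ).
Ratio = 6.759 × 10^-15 / 2.262 × 10^-11 = 2.99 × 10^-4.

2.99 × 10^-4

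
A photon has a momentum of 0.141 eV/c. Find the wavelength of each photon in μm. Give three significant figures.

8.79 μm

Use h = 6.62607015e-34 J·s, c = 2.99792458e8 m/s, 1 eV = 1.602176634e-19 J.
First convert: p = 0.141 eV/c = 7.5354e-29 kg·m/s.
Since λ = h/p for a photon, λ = 8.793e-6 m.
Converting to μm: λ = 8.793 μm ≈ 8.79 μm.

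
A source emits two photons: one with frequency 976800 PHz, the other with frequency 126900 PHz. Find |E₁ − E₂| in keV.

3510 keV

Using E = hf: E₁ = 6.4723 × 10^-13 J, E₂ = 8.4085 × 10^-14 J.
|ΔE| = |6.4723 × 10^-13 − 8.4085 × 10^-14| = 5.63 × 10^-13 J = 3510 keV.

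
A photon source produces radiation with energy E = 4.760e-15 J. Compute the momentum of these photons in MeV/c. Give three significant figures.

Take c = 2.99792458e8 m/s, 1 eV = 1.602176634e-19 J.
Apply p = E/c: p = 1.588e-23 kg·m/s.
Converting to MeV/c: p = 0.02971 MeV/c ≈ 0.0297 MeV/c.

0.0297 MeV/c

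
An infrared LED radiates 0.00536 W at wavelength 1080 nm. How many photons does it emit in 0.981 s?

Total energy: E_total = P·t = 0.00536 × 0.981 = 0.005258 J.
Per-photon energy: E = 1.839e-19 J.
N = E_total / E_photon = 2.86e16.

2.86e16 photons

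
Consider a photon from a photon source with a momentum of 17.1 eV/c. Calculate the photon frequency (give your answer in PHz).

4.13 PHz

In SI units: p = 17.1 eV/c = 9.1387e-27 kg·m/s.
For a photon f = pc/h, so f = 4.135e15 Hz.
Converting to PHz: f = 4.135 PHz ≈ 4.13 PHz.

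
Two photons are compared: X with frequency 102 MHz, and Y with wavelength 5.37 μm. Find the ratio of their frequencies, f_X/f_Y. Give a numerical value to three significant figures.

1.83·10^-6

f_X = 1.020·10^8 Hz (from frequency = 102 MHz, via f given directly).
f_Y = 5.583·10^13 Hz (from wavelength = 5.37 μm, via f = c/λ).
Ratio = 1.020·10^8 / 5.583·10^13 = 1.83·10^-6.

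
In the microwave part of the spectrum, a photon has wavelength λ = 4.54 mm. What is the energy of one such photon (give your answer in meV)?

Take h = 6.62607015 × 10^-34 J·s, c = 2.99792458 × 10^8 m/s, 1 eV = 1.602176634 × 10^-19 J.
In SI units: λ = 4.54 mm = 0.00454 m.
The photon relation is E = hc/λ, giving E = 4.375 × 10^-23 J.
Converting to meV: E = 0.2731 meV ≈ 0.273 meV.

0.273 meV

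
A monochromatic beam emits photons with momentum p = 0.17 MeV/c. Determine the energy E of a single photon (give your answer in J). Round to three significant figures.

2.72e-14 J

Take c = 2.99792458e8 m/s, 1 eV = 1.602176634e-19 J.
First convert: p = 0.17 MeV/c = 9.0853e-23 kg·m/s.
For a photon E = pc, so E = 2.724e-14 J.
So E ≈ 2.72e-14 J.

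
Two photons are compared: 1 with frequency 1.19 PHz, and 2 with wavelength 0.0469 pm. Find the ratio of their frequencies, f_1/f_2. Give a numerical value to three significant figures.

1.86e-7

f_1 = 1.190e15 Hz (from frequency = 1.19 PHz, via f given directly).
f_2 = 6.392e21 Hz (from wavelength = 0.0469 pm, via f = c/λ).
Ratio = 1.190e15 / 6.392e21 = 1.86e-7.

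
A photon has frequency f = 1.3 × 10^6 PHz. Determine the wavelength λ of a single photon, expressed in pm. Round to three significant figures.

0.231 pm

Take c = 2.99792458 × 10^8 m/s.
First convert: f = 1.3 × 10^6 PHz = 1.3 × 10^21 Hz.
For a photon λ = c/f, so λ = 2.306 × 10^-13 m.
Converting to pm: λ = 0.2306 pm ≈ 0.231 pm.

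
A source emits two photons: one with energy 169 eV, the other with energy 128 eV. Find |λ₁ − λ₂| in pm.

Using λ = hc/E: λ₁ = 7.336 × 10^-9 m, λ₂ = 9.686 × 10^-9 m.
|Δλ| = |7.336 × 10^-9 − 9.686 × 10^-9| = 2.35 × 10^-9 m = 2350 pm.

2350 pm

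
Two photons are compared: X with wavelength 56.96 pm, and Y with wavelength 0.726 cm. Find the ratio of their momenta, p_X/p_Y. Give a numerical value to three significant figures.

1.27e8

p_X = 1.163e-23 kg·m/s (from wavelength = 56.96 pm, via p = h/λ).
p_Y = 9.127e-32 kg·m/s (from wavelength = 0.726 cm, via p = h/λ).
Ratio = 1.163e-23 / 9.127e-32 = 1.27e8.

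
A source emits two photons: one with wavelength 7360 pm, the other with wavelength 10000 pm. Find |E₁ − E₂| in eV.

44.5 eV

Using E = hc/λ: E₁ = 2.699 × 10^-17 J, E₂ = 1.986 × 10^-17 J.
|ΔE| = |2.699 × 10^-17 − 1.986 × 10^-17| = 7.13 × 10^-18 J = 44.5 eV.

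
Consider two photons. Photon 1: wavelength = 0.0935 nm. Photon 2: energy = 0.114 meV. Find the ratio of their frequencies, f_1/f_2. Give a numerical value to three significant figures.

f_1 = 3.206 × 10^18 Hz (from wavelength = 0.0935 nm, via f = c/λ).
f_2 = 2.757 × 10^10 Hz (from energy = 0.114 meV, via f = E/h).
Ratio = 3.206 × 10^18 / 2.757 × 10^10 = 1.16 × 10^8.

1.16 × 10^8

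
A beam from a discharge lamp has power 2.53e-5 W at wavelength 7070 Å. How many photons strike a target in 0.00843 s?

7.59e11 photons

Total energy: E_total = P·t = 2.53e-5 × 0.00843 = 2.133e-7 J.
Per-photon energy: E = 2.810e-19 J.
N = E_total / E_photon = 7.59e11.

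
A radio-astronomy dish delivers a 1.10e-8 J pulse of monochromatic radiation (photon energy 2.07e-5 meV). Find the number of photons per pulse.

3.32e18 photons

Per-photon energy: E = 3.317e-27 J (from energy = 2.07e-5 meV).
N = E_total / E_photon = 1.10e-8 J / 3.317e-27 J = 3.32e18.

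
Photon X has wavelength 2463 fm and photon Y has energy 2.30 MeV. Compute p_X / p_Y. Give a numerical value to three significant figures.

p_X = 2.690e-22 kg·m/s (from wavelength = 2463 fm, via p = h/λ).
p_Y = 1.229e-21 kg·m/s (from energy = 2.30 MeV, via p = E/c).
Ratio = 2.690e-22 / 1.229e-21 = 0.219.

0.219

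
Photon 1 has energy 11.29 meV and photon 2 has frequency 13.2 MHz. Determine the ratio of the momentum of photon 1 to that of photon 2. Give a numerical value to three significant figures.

2.07 × 10^5

p_1 = 6.034 × 10^-30 kg·m/s (from energy = 11.29 meV, via p = E/c).
p_2 = 2.917 × 10^-35 kg·m/s (from frequency = 13.2 MHz, via p = hf/c).
Ratio = 6.034 × 10^-30 / 2.917 × 10^-35 = 2.07 × 10^5.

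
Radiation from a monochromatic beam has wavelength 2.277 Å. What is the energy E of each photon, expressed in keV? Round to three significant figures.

Convert to SI: λ = 2.277 Å = 2.277e-10 m.
For a photon E = hc/λ, so E = 8.724e-16 J.
Converting to keV: E = 5.445 keV ≈ 5.45 keV.

5.45 keV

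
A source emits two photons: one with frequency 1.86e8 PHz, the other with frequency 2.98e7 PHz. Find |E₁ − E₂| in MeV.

646 MeV

Using E = hf: E₁ = 1.232e-10 J, E₂ = 1.975e-11 J.
|ΔE| = |1.232e-10 − 1.975e-11| = 1.03e-10 J = 646 MeV.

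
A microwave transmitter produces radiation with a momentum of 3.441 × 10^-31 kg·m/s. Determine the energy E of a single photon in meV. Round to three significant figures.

0.644 meV

Take c = 2.99792458 × 10^8 m/s, 1 eV = 1.602176634 × 10^-19 J.
Since E = pc for a photon, E = 1.032 × 10^-22 J.
Converting to meV: E = 0.6439 meV ≈ 0.644 meV.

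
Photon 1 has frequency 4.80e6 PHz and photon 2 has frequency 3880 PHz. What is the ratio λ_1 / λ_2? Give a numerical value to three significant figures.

8.08e-4

λ_1 = 6.246e-14 m (from frequency = 4.80e6 PHz, via λ = c/f).
λ_2 = 7.727e-11 m (from frequency = 3880 PHz, via λ = c/f).
Ratio = 6.246e-14 / 7.727e-11 = 8.08e-4.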